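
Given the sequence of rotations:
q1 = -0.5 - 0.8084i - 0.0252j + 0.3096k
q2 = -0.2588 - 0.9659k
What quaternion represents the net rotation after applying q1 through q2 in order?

q2 · q1 = 0.4284 + 0.1849i + 0.7874j + 0.4028k
0.4284 + 0.1849i + 0.7874j + 0.4028k


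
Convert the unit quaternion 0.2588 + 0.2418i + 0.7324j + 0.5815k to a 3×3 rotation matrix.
[[-0.7491, 0.0532, 0.6603], [0.6552, 0.2068, 0.7266], [-0.0979, 0.9769, -0.1898]]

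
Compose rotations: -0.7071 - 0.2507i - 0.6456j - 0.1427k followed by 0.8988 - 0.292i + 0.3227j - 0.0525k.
-0.5079 - 0.0988i - 0.837j + 0.1783k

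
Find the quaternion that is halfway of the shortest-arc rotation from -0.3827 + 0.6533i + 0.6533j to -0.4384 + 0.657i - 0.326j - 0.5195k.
-0.4935 + 0.7876i + 0.1967j - 0.3122k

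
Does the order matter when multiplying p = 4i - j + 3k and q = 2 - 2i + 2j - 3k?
Yes: pq = 19 + 5i + 4j + 12k ≠ 19 + 11i - 8j = qp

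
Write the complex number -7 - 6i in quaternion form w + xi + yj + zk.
-7 - 6i + 0j + 0k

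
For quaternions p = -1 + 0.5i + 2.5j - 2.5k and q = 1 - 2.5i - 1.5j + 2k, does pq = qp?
No: pq = 9 + 4.25i + 9.25j + k ≠ 9 + 1.75i - 1.25j - 10k = qp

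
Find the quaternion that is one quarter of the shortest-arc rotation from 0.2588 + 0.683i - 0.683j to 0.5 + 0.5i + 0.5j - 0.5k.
0.408 + 0.7855i - 0.43j - 0.1778k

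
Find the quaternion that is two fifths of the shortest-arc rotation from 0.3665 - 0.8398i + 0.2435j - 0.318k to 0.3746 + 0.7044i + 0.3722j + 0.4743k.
0.0727 - 0.8967i - 0.0093j - 0.4365k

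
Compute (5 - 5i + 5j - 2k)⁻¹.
0.0633 + 0.0633i - 0.0633j + 0.0253k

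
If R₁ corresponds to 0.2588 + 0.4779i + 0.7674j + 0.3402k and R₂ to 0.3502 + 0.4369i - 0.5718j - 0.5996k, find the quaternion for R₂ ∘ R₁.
0.5246 + 0.546i - 0.3144j + 0.5725k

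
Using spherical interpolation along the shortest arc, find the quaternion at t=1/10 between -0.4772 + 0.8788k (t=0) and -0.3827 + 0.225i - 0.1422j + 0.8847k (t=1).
-0.4694 + 0.0228i - 0.0144j + 0.8826k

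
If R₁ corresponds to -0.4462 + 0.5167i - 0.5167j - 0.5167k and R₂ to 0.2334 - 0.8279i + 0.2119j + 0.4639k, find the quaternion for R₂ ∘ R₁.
0.6728 + 0.6202i - 0.4032j - 0.0093k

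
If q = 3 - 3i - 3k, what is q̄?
3 + 3i + 3k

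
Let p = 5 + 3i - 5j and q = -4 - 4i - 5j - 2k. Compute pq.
-33 - 22i + j - 45k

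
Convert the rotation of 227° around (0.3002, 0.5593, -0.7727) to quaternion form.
-0.3987 + 0.2753i + 0.5129j - 0.7086k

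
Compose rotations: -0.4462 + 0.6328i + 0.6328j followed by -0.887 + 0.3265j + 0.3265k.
0.1892 - 0.7679i - 0.5004j - 0.3523k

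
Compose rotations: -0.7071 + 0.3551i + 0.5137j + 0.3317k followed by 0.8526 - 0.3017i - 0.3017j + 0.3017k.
-0.4408 + 0.261i + 0.8585j + 0.0216k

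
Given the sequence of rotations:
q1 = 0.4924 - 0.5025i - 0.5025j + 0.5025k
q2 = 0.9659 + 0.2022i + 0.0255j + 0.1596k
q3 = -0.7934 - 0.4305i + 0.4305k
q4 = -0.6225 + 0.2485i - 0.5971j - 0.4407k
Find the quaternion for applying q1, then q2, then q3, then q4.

q2 · q1 = 0.5098 - 0.2928i - 0.6546j + 0.4752k
q3 · q2 · q1 = -0.7351 + 0.2946i + 0.5979j + 0.1243k
q4 · q3 · q2 · q1 = 0.7962 - 0.1768i - 0.094j + 0.5711k
0.7962 - 0.1768i - 0.094j + 0.5711k


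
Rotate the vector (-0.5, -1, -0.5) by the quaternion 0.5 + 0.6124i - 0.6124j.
(0.931, 0.431, -0.669)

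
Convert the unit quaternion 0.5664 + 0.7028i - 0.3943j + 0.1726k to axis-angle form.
axis = (0.8528, -0.4784, 0.2094), θ = 111°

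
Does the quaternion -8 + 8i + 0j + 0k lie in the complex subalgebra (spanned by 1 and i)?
Yes. The quaternion -8 + 8i has j- and k-coefficients y = z = 0, so it lies in the complex subalgebra spanned by 1 and i.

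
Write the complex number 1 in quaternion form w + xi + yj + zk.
1 + 0i + 0j + 0k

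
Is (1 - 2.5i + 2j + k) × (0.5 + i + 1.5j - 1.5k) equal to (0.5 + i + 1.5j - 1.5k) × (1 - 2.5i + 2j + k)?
No: pq = 1.5 - 4.75i - 0.25j - 6.75k ≠ 1.5 + 4.25i + 5.25j + 4.75k = qp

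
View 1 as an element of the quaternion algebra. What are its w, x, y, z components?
1 + 0i + 0j + 0k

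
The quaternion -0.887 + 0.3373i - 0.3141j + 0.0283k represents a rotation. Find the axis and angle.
axis = (0.7305, -0.6802, 0.0613), θ = 305°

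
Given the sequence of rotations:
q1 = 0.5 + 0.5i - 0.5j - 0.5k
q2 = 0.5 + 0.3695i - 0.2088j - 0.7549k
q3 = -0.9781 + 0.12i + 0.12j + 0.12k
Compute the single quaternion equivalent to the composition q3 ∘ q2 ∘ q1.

q2 · q1 = -0.4166 + 0.1617i - 0.5471j - 0.7078k
q3 · q2 · q1 = 0.5387 - 0.2274i + 0.5895j + 0.5573k
0.5387 - 0.2274i + 0.5895j + 0.5573k


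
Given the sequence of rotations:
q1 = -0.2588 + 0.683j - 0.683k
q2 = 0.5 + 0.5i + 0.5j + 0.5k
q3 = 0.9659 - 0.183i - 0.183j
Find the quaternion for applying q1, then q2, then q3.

q2 · q1 = -0.1294 - 0.8124i + 0.5536j - 0.1294k
q3 · q2 · q1 = -0.1723 - 0.7373i + 0.5347j - 0.375k
-0.1723 - 0.7373i + 0.5347j - 0.375k


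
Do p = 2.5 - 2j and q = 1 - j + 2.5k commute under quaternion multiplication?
No: pq = 0.5 - 5i - 4.5j + 6.25k ≠ 0.5 + 5i - 4.5j + 6.25k = qp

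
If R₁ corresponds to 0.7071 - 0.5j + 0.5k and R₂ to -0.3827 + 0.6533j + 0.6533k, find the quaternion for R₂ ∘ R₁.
-0.2706 + 0.6533i + 0.6533j + 0.2706k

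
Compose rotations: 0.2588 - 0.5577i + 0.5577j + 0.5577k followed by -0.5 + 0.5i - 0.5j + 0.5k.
0.1494 - 0.1494i - 0.9659j - 0.1494k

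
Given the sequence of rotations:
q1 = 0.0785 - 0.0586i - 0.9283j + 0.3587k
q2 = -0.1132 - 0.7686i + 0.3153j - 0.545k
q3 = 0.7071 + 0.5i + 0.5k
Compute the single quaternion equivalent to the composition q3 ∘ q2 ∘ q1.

q2 · q1 = 0.4343 - 0.4465i + 0.4375j + 0.6486k
q3 · q2 · q1 = 0.206 - 0.3173i - 0.2382j + 0.8945k
0.206 - 0.3173i - 0.2382j + 0.8945k


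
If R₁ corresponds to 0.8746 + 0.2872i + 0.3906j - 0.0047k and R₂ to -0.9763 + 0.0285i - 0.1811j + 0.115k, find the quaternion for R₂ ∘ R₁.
-0.7908 - 0.2995i - 0.5066j + 0.1683k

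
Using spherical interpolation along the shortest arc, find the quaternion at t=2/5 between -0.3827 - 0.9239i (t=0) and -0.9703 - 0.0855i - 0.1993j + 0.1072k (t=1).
-0.7279 - 0.6771i - 0.0954j + 0.0513k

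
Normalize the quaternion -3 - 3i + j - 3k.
-0.5669 - 0.5669i + 0.189j - 0.5669k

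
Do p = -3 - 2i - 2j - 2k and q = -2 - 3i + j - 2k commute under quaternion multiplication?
No: pq = -2 + 19i + 3j + 2k ≠ -2 + 7i - j + 18k = qp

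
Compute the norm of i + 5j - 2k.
√30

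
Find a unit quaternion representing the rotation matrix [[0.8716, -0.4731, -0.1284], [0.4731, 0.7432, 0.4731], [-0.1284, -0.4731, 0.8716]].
0.9336 - 0.2534i + 0.2534k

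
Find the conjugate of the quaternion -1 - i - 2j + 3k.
-1 + i + 2j - 3k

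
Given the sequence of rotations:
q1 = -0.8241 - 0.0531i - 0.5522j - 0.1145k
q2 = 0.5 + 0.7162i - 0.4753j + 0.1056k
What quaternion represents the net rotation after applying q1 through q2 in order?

q2 · q1 = -0.6244 - 0.504i + 0.192j - 0.565k
-0.6244 - 0.504i + 0.192j - 0.565k


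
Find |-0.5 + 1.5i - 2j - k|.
2.739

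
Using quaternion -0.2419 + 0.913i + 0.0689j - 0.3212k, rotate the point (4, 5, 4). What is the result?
(0.509, -1.653, -7.349)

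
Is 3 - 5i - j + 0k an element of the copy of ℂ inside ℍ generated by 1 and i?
No. The quaternion 3 - 5i - j has j-coefficient y = -1 and k-coefficient z = 0, not both zero, so it does not lie in the complex subalgebra spanned by 1 and i.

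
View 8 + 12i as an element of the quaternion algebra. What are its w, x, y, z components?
8 + 12i + 0j + 0k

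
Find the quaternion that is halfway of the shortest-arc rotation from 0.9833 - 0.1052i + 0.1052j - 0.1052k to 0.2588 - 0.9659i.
0.7542 - 0.6504i + 0.0639j - 0.0639k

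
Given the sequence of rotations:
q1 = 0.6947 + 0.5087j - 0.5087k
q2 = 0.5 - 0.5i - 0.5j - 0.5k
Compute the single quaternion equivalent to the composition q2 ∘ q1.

q2 · q1 = 0.3473 + 0.1613i - 0.3473j - 0.856k
0.3473 + 0.1613i - 0.3473j - 0.856k


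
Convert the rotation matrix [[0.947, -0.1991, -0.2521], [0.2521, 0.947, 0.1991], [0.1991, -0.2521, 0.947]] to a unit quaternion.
0.9799 - 0.1151i - 0.1151j + 0.1151k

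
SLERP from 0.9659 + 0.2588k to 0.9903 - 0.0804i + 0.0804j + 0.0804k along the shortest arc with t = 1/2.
0.9837 - 0.0404i + 0.0404j + 0.1706k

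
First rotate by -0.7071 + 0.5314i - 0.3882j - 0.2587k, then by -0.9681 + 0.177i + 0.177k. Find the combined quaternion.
0.6363 - 0.5709i + 0.5157j + 0.0566k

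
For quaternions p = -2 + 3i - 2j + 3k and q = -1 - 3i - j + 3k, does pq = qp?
No: pq = -14j - 18k ≠ 6i + 22j = qp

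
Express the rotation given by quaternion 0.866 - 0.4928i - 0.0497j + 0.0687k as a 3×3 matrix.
[[0.9856, -0.07, -0.1538], [0.168, 0.5049, 0.8467], [0.0184, -0.8604, 0.5094]]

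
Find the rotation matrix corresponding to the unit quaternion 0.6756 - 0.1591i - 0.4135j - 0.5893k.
[[-0.0365, 0.9278, -0.3712], [-0.6647, 0.2548, 0.7023], [0.7462, 0.2724, 0.6074]]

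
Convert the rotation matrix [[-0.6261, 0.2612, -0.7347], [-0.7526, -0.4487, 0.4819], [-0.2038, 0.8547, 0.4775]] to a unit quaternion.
-0.3173 - 0.2937i + 0.4183j + 0.7988k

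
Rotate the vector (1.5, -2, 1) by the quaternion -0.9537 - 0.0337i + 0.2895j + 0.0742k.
(0.431, -2.236, 1.436)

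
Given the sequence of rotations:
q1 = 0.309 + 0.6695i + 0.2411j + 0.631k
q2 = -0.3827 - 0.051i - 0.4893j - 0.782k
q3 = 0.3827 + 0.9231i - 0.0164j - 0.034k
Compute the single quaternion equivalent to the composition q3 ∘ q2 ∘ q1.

q2 · q1 = 0.5273 - 0.3922i - 0.7348j - 0.1678k
q3 · q2 · q1 = 0.5461 + 0.3144i - 0.1216j - 0.7669k
0.5461 + 0.3144i - 0.1216j - 0.7669k


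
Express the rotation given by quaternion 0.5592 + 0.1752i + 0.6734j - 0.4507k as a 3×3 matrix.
[[-0.3132, 0.74, 0.5952], [-0.2681, 0.5323, -0.8029], [-0.9111, -0.4111, 0.0317]]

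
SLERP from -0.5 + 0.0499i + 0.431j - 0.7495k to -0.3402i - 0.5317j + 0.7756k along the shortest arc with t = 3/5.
-0.2104 + 0.2331i + 0.5129j - 0.799k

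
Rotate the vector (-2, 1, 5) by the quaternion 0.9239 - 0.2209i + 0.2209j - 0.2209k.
(1.23, 3.369, 4.139)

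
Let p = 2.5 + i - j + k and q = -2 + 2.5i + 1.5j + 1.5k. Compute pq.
-7.5 + 1.25i + 6.75j + 5.75k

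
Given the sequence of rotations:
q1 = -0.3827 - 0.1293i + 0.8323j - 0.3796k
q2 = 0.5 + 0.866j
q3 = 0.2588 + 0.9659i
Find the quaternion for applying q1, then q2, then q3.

q2 · q1 = -0.9121 - 0.3934i + 0.0847j - 0.0778k
q3 · q2 · q1 = 0.1439 - 0.9828i + 0.0971j + 0.0617k
0.1439 - 0.9828i + 0.0971j + 0.0617k


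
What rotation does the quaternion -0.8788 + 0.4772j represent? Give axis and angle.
axis = (0, 1, 0), θ = 303°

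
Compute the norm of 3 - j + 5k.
√35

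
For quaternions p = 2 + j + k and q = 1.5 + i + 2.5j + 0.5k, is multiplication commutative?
No: pq = 7.5j + 1.5k ≠ 4i + 5.5j + 3.5k = qp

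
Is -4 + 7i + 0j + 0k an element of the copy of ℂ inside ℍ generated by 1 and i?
Yes. The quaternion -4 + 7i has j- and k-coefficients y = z = 0, so it lies in the complex subalgebra spanned by 1 and i.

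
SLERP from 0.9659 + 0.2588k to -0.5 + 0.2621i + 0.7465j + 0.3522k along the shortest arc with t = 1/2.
0.8786 - 0.1571i - 0.4474j - 0.056k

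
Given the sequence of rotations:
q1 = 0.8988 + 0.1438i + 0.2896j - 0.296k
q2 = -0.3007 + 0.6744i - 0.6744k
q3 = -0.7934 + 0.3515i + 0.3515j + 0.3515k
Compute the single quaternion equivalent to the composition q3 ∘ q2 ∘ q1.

q2 · q1 = -0.5669 + 0.7582i + 0.0156j - 0.3218k
q3 · q2 · q1 = 0.2909 - 0.9194i + 0.168j - 0.205k
0.2909 - 0.9194i + 0.168j - 0.205k


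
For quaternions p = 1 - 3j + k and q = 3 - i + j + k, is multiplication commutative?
No: pq = 5 - 5i - 9j + k ≠ 5 + 3i - 7j + 7k = qp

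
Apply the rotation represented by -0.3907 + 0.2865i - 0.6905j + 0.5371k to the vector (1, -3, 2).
(1.092, -2.628, 2.43)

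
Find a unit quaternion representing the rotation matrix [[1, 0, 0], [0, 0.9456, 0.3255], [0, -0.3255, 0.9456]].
0.9863 - 0.165i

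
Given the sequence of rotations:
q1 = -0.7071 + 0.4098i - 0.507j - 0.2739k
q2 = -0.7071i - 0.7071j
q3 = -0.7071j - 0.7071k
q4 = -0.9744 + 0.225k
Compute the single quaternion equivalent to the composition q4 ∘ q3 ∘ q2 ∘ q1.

q2 · q1 = -0.0687 + 0.6937i + 0.3063j + 0.6483k
q3 · q2 · q1 = 0.675 - 0.2418i - 0.4419j + 0.5391k
q4 · q3 · q2 · q1 = -0.779 + 0.335i + 0.3762j - 0.3734k
-0.779 + 0.335i + 0.3762j - 0.3734k


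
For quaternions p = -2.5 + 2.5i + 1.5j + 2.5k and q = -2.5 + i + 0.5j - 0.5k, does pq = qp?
No: pq = 4.25 - 10.75i - 1.25j - 5.25k ≠ 4.25 - 6.75i - 8.75j - 4.75k = qp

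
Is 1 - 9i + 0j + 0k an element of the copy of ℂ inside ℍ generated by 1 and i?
Yes. The quaternion 1 - 9i has j- and k-coefficients y = z = 0, so it lies in the complex subalgebra spanned by 1 and i.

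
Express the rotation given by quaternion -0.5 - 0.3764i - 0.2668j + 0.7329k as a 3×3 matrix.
[[-0.2166, 0.9337, -0.2849], [-0.5321, -0.3576, -0.7675], [-0.8185, -0.0147, 0.5743]]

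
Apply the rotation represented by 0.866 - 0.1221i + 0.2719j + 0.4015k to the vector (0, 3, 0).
(-2.285, 1.943, 0.021)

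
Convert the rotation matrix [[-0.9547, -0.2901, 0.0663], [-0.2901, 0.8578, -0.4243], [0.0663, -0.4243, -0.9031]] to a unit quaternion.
-0.1505i + 0.9638j - 0.2201k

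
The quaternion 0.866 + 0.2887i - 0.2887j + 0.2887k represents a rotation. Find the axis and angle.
axis = (√3/3, -√3/3, √3/3), θ = π/3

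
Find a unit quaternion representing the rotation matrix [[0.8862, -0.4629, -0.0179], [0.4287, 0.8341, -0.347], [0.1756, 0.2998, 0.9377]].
0.9563 + 0.1691i - 0.0506j + 0.2331k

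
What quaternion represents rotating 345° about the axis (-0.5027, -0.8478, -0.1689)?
-0.9914 - 0.0656i - 0.1107j - 0.022k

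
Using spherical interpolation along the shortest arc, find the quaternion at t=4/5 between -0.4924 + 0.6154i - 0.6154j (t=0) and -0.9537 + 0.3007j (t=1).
-0.981 + 0.1628i + 0.1054j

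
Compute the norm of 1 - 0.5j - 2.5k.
2.739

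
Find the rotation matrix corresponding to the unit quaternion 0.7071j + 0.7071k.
[[-1, 0, 0], [0, 0, 1], [0, 1, 0]]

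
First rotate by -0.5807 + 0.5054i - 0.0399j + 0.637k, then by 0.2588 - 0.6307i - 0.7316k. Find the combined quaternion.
0.6345 + 0.4679i + 0.0217j + 0.6149k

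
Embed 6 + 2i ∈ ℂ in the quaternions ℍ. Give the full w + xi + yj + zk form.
6 + 2i + 0j + 0k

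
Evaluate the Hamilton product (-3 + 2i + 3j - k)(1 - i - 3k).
-4 - 4i + 10j + 11k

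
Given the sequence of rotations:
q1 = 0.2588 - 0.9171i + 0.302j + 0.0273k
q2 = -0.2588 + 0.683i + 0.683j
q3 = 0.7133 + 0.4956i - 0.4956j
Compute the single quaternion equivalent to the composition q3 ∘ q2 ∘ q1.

q2 · q1 = 0.3531 + 0.4328i + 0.08j + 0.8256k
q3 · q2 · q1 = 0.077 + 0.0745i - 0.5271j + 0.843k
0.077 + 0.0745i - 0.5271j + 0.843k


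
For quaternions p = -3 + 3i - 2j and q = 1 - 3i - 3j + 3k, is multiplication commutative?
No: pq = 6i - 2j - 24k ≠ 18i + 16j + 6k = qp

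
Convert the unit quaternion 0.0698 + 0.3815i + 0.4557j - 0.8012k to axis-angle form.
axis = (0.3824, 0.4568, -0.8032), θ = 172°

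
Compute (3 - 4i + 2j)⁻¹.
0.1034 + 0.1379i - 0.069j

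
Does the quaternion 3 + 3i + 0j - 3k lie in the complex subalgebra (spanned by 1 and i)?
No. The quaternion 3 + 3i - 3k has j-coefficient y = 0 and k-coefficient z = -3, not both zero, so it does not lie in the complex subalgebra spanned by 1 and i.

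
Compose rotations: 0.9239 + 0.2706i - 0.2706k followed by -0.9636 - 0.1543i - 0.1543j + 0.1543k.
-0.8068 - 0.3616i - 0.1426j + 0.4451k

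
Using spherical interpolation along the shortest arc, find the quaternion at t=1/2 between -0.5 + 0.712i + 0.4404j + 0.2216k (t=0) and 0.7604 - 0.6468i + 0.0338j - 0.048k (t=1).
-0.6577 + 0.709i + 0.2122j + 0.1407k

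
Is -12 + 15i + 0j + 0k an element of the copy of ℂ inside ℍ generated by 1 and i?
Yes. The quaternion -12 + 15i has j- and k-coefficients y = z = 0, so it lies in the complex subalgebra spanned by 1 and i.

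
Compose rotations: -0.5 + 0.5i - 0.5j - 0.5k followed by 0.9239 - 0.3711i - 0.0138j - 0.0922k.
-0.3294 + 0.6083i - 0.6867j - 0.2234k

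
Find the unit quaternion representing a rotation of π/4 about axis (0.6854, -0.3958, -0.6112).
0.9239 + 0.2623i - 0.1515j - 0.2339k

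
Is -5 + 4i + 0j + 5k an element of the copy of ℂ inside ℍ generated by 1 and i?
No. The quaternion -5 + 4i + 5k has j-coefficient y = 0 and k-coefficient z = 5, not both zero, so it does not lie in the complex subalgebra spanned by 1 and i.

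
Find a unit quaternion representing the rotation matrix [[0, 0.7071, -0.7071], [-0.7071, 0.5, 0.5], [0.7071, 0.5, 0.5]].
0.7071 - 0.5j - 0.5k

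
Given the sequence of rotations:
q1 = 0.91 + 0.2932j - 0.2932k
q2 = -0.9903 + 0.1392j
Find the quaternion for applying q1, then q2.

q2 · q1 = -0.942 - 0.0408i - 0.1637j + 0.2904k
-0.942 - 0.0408i - 0.1637j + 0.2904k


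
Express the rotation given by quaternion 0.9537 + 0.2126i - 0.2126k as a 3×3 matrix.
[[0.9096, 0.4055, -0.0904], [-0.4055, 0.8192, -0.4055], [-0.0904, 0.4055, 0.9096]]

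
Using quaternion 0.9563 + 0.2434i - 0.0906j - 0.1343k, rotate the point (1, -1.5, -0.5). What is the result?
(0.748, -1.349, -1.059)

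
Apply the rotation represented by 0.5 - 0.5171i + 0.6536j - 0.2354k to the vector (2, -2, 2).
(2.745, -2.113, 0.051)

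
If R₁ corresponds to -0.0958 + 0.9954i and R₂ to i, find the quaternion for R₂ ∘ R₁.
-0.9954 - 0.0958i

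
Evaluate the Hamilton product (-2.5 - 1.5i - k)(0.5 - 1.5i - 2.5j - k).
-4.5 + 0.5i + 6.25j + 5.75k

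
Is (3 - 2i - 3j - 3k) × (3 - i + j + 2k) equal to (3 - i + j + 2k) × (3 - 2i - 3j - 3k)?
No: pq = 16 - 12i + j - 8k ≠ 16 - 6i - 13j + 2k = qp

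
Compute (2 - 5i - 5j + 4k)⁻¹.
0.0286 + 0.0714i + 0.0714j - 0.0571k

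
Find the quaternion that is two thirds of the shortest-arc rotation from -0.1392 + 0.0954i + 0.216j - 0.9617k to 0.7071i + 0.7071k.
-0.0527 - 0.4747i + 0.0818j - 0.8748k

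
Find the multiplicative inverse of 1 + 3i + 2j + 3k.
0.0435 - 0.1304i - 0.087j - 0.1304k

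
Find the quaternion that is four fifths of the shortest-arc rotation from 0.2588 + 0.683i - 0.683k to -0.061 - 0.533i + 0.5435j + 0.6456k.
0.1049 + 0.5812i - 0.4448j - 0.6733k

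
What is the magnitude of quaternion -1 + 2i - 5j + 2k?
√34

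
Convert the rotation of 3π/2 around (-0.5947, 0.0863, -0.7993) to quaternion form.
-0.7071 - 0.4205i + 0.061j - 0.5652k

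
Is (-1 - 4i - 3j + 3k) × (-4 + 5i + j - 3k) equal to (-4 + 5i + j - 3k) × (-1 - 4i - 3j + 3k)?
No: pq = 36 + 17i + 14j + 2k ≠ 36 + 5i + 8j - 20k = qp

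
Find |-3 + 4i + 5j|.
√50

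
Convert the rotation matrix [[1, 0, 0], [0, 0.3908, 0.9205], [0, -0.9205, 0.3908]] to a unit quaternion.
0.8339 - 0.5519i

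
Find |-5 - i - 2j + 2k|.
√34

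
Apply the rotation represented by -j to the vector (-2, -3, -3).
(2, -3, 3)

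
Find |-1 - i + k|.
√3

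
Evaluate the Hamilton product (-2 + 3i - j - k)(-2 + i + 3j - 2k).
2 - 3i + j + 16k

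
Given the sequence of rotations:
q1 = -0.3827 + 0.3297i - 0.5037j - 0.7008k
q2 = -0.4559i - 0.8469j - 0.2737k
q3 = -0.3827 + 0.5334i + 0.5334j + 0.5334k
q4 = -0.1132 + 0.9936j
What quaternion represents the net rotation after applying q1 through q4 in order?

q2 · q1 = -0.4681 + 0.6301i - 0.0856j + 0.6136k
q3 · q2 · q1 = -0.4386 - 0.1179i - 0.2081j - 0.8663k
q4 · q3 · q2 · q1 = 0.2564 - 0.8474i - 0.4122j + 0.2152k
0.2564 - 0.8474i - 0.4122j + 0.2152k


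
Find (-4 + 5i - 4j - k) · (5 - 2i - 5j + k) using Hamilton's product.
-29 + 24i - 3j - 42k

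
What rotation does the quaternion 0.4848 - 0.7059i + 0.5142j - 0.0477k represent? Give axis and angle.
axis = (-0.8071, 0.5879, -0.0545), θ = 122°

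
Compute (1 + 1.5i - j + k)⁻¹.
0.1905 - 0.2857i + 0.1905j - 0.1905k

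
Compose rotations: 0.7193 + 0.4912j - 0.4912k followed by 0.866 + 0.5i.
0.6229 + 0.3597i + 0.671j - 0.1798k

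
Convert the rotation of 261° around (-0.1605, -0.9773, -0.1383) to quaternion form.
-0.6494 - 0.122i - 0.7431j - 0.1052k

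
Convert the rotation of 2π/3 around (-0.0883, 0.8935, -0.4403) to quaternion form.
0.5 - 0.0765i + 0.7738j - 0.3813k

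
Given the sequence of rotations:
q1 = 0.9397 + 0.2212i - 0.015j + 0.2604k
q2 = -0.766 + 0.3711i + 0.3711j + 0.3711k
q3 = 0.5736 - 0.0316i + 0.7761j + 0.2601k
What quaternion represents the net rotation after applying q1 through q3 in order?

q2 · q1 = -0.893 + 0.2815i + 0.3457j + 0.0616k
q3 · q2 · q1 = -0.7876 + 0.1476i - 0.4196j - 0.4263k
-0.7876 + 0.1476i - 0.4196j - 0.4263k


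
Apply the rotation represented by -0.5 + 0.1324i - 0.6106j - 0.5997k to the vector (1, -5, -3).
(1.987, -3.385, -4.427)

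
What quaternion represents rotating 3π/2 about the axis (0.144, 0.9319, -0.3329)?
-0.7071 + 0.1018i + 0.659j - 0.2354k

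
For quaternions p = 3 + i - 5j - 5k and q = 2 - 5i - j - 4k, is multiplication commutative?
No: pq = -14 + 2i + 16j - 48k ≠ -14 - 28i - 42j + 4k = qp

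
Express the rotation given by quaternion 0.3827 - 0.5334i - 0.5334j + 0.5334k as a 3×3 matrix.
[[-0.1381, 0.1608, -0.9773], [0.9773, -0.1381, -0.1608], [-0.1608, -0.9773, -0.1381]]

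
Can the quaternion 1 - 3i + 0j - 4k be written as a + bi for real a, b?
No. The quaternion 1 - 3i - 4k has j-coefficient y = 0 and k-coefficient z = -4, not both zero, so it does not lie in the complex subalgebra spanned by 1 and i.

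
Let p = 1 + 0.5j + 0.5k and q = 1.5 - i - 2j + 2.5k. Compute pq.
1.25 + 1.25i - 1.75j + 3.75k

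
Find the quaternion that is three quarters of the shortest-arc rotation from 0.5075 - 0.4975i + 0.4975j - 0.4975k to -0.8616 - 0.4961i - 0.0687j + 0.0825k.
0.9088 + 0.2613i + 0.224j - 0.2359k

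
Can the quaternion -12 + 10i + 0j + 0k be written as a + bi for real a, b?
Yes. The quaternion -12 + 10i has j- and k-coefficients y = z = 0, so it lies in the complex subalgebra spanned by 1 and i.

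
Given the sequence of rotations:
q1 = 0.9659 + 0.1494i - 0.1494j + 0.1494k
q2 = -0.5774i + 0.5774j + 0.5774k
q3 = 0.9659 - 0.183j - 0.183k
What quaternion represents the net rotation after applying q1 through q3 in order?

q2 · q1 = 0.0863 - 0.3852i + 0.7302j + 0.5577k
q3 · q2 · q1 = 0.319 - 0.3405i + 0.76j + 0.4524k
0.319 - 0.3405i + 0.76j + 0.4524k


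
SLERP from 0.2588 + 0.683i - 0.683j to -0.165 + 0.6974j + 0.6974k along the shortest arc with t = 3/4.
0.211 + 0.2025i - 0.7698j - 0.5673k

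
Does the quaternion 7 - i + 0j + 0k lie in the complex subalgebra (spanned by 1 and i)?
Yes. The quaternion 7 - i has j- and k-coefficients y = z = 0, so it lies in the complex subalgebra spanned by 1 and i.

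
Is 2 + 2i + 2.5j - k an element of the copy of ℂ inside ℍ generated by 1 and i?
No. The quaternion 2 + 2i + 2.5j - k has j-coefficient y = 2.5 and k-coefficient z = -1, not both zero, so it does not lie in the complex subalgebra spanned by 1 and i.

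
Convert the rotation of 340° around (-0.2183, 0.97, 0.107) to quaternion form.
-0.9848 - 0.0379i + 0.1684j + 0.0186k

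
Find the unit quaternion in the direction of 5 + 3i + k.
0.8452 + 0.5071i + 0.169k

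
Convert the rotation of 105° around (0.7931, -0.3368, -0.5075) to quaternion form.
0.6088 + 0.6292i - 0.2672j - 0.4026k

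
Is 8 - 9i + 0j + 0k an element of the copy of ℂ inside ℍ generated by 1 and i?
Yes. The quaternion 8 - 9i has j- and k-coefficients y = z = 0, so it lies in the complex subalgebra spanned by 1 and i.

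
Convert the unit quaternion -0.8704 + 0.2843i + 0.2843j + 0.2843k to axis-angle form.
axis = (√3/3, √3/3, √3/3), θ = 301°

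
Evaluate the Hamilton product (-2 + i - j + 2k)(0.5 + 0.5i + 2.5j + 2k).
-3 - 7.5i - 6.5j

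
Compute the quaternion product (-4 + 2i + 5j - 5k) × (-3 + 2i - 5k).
-17 - 39i - 15j + 25k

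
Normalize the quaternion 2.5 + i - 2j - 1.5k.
0.6804 + 0.2722i - 0.5443j - 0.4082k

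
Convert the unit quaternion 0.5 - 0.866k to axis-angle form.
axis = (0, 0, -1), θ = 2π/3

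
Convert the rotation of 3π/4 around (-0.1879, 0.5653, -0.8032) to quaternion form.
0.3827 - 0.1736i + 0.5223j - 0.7421k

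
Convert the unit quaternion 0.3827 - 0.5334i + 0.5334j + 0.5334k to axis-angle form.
axis = (-√3/3, √3/3, √3/3), θ = 3π/4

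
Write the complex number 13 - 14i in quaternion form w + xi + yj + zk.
13 - 14i + 0j + 0k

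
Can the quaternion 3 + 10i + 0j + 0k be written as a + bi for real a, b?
Yes. The quaternion 3 + 10i has j- and k-coefficients y = z = 0, so it lies in the complex subalgebra spanned by 1 and i.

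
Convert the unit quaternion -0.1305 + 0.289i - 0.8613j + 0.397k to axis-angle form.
axis = (0.2915, -0.8687, 0.4004), θ = 195°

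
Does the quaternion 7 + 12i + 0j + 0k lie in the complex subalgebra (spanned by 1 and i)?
Yes. The quaternion 7 + 12i has j- and k-coefficients y = z = 0, so it lies in the complex subalgebra spanned by 1 and i.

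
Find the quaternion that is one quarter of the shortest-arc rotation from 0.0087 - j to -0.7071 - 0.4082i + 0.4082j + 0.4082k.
0.2263 + 0.1265i - 0.9575j - 0.1265k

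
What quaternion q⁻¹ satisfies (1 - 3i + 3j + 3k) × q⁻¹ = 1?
0.0357 + 0.1071i - 0.1071j - 0.1071k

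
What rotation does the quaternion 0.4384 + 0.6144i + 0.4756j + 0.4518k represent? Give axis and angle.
axis = (0.6836, 0.5292, 0.5027), θ = 128°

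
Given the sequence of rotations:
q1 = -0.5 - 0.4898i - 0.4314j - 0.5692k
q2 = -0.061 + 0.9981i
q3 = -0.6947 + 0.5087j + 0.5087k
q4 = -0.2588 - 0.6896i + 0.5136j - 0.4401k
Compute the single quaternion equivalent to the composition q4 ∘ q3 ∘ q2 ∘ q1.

q2 · q1 = 0.5194 - 0.4692i + 0.5944j - 0.3959k
q3 · q2 · q1 = -0.4618 - 0.1778i - 0.3874j + 0.7779k
q4 · q3 · q2 · q1 = 0.5382 + 0.5935i + 0.4778j + 0.3604k
0.5382 + 0.5935i + 0.4778j + 0.3604k


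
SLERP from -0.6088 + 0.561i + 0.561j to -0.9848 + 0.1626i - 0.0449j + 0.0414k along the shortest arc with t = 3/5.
-0.9087 + 0.3541i + 0.2194j + 0.0269k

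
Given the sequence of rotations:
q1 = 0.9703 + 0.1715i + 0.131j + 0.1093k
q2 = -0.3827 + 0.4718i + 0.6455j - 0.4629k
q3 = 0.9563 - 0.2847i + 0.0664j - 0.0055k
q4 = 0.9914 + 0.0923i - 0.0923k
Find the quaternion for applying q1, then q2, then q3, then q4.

q2 · q1 = -0.4862 + 0.5233i + 0.4452j - 0.5399k
q3 · q2 · q1 = -0.3485 + 0.6055i + 0.2369j - 0.6751k
q4 · q3 · q2 · q1 = -0.4637 + 0.59i + 0.2413j - 0.6153k
-0.4637 + 0.59i + 0.2413j - 0.6153k


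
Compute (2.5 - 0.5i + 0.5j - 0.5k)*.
2.5 + 0.5i - 0.5j + 0.5k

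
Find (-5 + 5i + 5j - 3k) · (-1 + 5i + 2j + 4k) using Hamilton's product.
-18 - 4i - 50j - 32k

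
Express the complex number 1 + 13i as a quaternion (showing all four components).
1 + 13i + 0j + 0k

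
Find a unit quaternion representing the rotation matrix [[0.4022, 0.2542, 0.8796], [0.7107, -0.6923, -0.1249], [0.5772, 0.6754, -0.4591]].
0.2504 + 0.799i + 0.3019j + 0.4558k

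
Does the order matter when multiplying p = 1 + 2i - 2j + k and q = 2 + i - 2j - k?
Yes: pq = -3 + 9i - 3j - k ≠ -3 + i - 9j + 3k = qp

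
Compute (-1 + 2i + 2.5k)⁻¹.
-0.0889 - 0.1778i - 0.2222k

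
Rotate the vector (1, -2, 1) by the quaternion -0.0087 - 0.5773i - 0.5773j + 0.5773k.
(-2.343, 0.646, 0.303)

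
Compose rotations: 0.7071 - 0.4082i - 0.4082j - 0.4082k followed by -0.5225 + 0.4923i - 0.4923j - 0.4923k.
-0.5704 + 0.5614i + 0.2671j - 0.5367k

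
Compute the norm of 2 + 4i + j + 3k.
√30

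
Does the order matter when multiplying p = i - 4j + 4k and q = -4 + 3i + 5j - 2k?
Yes: pq = 25 - 16i + 30j + k ≠ 25 + 8i + 2j - 33k = qp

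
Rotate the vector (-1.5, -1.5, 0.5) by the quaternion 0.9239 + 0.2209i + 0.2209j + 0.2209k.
(-0.488, -2.121, 0.11)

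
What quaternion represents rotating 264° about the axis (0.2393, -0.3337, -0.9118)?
-0.6691 + 0.1778i - 0.248j - 0.6776k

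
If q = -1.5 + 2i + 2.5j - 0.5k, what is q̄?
-1.5 - 2i - 2.5j + 0.5k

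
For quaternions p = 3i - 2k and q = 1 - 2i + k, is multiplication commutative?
No: pq = 8 + 3i + j - 2k ≠ 8 + 3i - j - 2k = qp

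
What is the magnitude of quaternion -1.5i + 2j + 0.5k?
2.55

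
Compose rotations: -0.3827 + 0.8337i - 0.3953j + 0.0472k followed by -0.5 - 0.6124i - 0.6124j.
0.4598 - 0.2114i + 0.4609j + 0.729k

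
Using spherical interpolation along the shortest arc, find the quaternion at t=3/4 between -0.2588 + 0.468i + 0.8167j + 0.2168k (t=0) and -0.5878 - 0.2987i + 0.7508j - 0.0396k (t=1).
-0.5432 - 0.105i + 0.8325j + 0.0302k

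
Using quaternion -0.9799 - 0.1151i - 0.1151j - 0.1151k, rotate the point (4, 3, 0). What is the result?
(3.191, 3.849, -0.04)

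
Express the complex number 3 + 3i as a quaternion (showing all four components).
3 + 3i + 0j + 0k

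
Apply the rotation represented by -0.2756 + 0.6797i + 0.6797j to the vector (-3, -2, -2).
(-1.327, -3.673, 1.321)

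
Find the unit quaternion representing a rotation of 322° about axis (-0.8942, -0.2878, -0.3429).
-0.9455 - 0.2911i - 0.0937j - 0.1116k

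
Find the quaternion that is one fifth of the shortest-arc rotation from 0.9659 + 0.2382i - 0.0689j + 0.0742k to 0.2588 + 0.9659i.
0.8943 + 0.4389i - 0.0593j + 0.0639k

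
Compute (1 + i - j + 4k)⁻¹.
0.0526 - 0.0526i + 0.0526j - 0.2105k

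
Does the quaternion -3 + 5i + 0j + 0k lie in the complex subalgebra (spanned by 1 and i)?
Yes. The quaternion -3 + 5i has j- and k-coefficients y = z = 0, so it lies in the complex subalgebra spanned by 1 and i.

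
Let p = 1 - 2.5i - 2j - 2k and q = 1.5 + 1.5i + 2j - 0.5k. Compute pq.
8.25 + 2.75i - 5.25j - 5.5k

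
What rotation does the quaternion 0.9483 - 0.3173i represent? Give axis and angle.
axis = (-1, 0, 0), θ = 37°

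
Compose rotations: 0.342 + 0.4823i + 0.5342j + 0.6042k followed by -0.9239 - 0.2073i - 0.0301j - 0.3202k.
-0.0064 - 0.3636i - 0.533j - 0.764k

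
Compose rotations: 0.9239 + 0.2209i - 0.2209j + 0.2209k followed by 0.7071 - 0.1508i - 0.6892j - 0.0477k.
0.5449 - 0.1459i - 0.7702j + 0.2977k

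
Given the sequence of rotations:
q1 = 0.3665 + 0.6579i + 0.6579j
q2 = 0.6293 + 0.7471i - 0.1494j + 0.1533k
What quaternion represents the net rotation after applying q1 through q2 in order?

q2 · q1 = -0.1626 + 0.587i + 0.4601j + 0.646k
-0.1626 + 0.587i + 0.4601j + 0.646k


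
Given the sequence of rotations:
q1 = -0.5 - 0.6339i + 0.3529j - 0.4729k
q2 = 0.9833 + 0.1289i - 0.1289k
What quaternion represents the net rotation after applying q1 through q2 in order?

q2 · q1 = -0.4709 - 0.6423i + 0.4897j - 0.3551k
-0.4709 - 0.6423i + 0.4897j - 0.3551k


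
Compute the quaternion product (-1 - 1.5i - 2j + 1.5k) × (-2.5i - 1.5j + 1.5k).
-9 + 1.75i - 4.25k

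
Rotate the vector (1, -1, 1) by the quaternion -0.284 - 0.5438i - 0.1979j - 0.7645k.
(0.916, 1.404, 0.438)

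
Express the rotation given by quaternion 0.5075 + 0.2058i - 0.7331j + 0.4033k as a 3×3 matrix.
[[-0.4002, -0.7111, -0.5781], [0.1076, 0.59, -0.8002], [0.9101, -0.3824, -0.1596]]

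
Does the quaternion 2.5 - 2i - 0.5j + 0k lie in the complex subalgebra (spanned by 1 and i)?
No. The quaternion 2.5 - 2i - 0.5j has j-coefficient y = -0.5 and k-coefficient z = 0, not both zero, so it does not lie in the complex subalgebra spanned by 1 and i.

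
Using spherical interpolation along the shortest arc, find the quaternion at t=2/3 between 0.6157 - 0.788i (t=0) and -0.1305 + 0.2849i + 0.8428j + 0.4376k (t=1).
0.3659 - 0.5605i - 0.6594j - 0.3423k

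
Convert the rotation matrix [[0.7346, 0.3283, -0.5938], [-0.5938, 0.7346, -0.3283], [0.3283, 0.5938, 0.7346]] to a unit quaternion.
0.895 + 0.2576i - 0.2576j - 0.2576k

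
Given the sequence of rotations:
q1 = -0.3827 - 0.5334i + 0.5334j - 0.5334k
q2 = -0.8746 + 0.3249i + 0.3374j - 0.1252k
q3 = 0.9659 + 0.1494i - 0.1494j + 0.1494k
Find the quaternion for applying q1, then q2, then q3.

q2 · q1 = 0.2613 + 0.229i - 0.3556j + 0.8677k
q3 · q2 · q1 = 0.0354 + 0.1837i - 0.4779j + 0.8582k
0.0354 + 0.1837i - 0.4779j + 0.8582k


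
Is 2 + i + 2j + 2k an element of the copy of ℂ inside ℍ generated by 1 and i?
No. The quaternion 2 + i + 2j + 2k has j-coefficient y = 2 and k-coefficient z = 2, not both zero, so it does not lie in the complex subalgebra spanned by 1 and i.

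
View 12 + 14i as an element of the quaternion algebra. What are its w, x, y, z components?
12 + 14i + 0j + 0k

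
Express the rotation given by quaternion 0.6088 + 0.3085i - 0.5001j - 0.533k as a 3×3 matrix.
[[-0.0684, 0.3404, -0.9378], [-0.9575, 0.2415, 0.1575], [0.2801, 0.9087, 0.3095]]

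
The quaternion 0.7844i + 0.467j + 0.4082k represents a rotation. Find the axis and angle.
axis = (0.7844, 0.467, 0.4082), θ = π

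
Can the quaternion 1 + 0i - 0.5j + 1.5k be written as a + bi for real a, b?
No. The quaternion 1 - 0.5j + 1.5k has j-coefficient y = -0.5 and k-coefficient z = 1.5, not both zero, so it does not lie in the complex subalgebra spanned by 1 and i.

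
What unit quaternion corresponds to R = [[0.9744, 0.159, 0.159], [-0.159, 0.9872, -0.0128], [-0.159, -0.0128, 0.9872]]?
0.9936 + 0.08j - 0.08k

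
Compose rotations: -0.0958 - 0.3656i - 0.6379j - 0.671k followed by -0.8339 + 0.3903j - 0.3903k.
0.067 - 0.206i + 0.6372j + 0.7396k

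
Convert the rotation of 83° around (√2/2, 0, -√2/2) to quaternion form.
0.749 + 0.4685i - 0.4685k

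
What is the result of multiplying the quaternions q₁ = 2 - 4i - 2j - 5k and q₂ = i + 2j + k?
13 + 10i + 3j - 4k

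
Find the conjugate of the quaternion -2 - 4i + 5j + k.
-2 + 4i - 5j - k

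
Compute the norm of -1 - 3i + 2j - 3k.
√23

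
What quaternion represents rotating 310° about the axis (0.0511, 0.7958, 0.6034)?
-0.9063 + 0.0216i + 0.3363j + 0.255k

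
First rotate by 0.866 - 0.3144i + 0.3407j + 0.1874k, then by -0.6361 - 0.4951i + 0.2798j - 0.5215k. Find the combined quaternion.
-0.7041 + 0.0013i + 0.2823j - 0.6515k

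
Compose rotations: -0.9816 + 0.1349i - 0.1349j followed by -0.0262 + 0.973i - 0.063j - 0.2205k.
-0.114 - 0.9884i + 0.0356j + 0.0937k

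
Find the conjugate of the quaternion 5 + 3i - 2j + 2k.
5 - 3i + 2j - 2k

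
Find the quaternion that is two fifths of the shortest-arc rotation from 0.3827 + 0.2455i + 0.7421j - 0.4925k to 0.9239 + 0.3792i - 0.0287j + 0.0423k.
0.7173 + 0.3561i + 0.5042j - 0.3233k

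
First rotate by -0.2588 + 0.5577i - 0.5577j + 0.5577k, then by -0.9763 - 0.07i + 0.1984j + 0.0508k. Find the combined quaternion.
0.374 - 0.3874i + 0.5605j - 0.6292k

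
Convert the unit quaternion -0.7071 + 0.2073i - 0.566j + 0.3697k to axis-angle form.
axis = (0.2932, -0.8004, 0.5228), θ = 3π/2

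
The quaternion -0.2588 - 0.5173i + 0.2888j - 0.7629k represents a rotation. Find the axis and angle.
axis = (-0.5355, 0.299, -0.7898), θ = 7π/6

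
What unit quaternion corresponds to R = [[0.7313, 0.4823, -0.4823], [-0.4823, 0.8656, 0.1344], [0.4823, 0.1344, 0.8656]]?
0.9304 - 0.2592j - 0.2592k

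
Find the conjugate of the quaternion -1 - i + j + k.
-1 + i - j - k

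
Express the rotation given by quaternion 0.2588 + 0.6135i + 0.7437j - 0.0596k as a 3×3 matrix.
[[-0.1133, 0.9434, 0.3118], [0.8817, 0.2401, -0.4062], [-0.4581, 0.2289, -0.8589]]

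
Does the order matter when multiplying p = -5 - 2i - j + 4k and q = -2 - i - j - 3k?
Yes: pq = 19 + 16i - 3j + 8k ≠ 19 + 2i + 17j + 6k = qp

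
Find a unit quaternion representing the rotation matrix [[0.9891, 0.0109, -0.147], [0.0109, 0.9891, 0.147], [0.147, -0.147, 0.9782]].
0.9945 - 0.0739i - 0.0739j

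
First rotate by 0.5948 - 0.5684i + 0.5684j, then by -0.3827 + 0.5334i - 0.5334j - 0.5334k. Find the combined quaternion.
0.3787 + 0.838i - 0.2316j - 0.3173k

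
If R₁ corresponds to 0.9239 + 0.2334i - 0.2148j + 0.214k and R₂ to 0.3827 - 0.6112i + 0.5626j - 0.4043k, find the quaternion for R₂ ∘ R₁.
0.7036 - 0.4418i + 0.474j - 0.2917k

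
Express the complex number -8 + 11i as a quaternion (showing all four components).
-8 + 11i + 0j + 0k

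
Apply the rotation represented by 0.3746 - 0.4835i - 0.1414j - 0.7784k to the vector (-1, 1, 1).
(1.618, 0.349, -0.508)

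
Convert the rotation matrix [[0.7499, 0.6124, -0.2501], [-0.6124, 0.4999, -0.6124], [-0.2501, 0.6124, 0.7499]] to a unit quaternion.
0.866 + 0.3536i - 0.3536k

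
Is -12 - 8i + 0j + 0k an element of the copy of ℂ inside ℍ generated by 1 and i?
Yes. The quaternion -12 - 8i has j- and k-coefficients y = z = 0, so it lies in the complex subalgebra spanned by 1 and i.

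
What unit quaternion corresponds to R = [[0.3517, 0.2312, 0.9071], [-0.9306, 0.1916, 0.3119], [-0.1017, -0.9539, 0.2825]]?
0.6756 - 0.4684i + 0.3733j - 0.4299k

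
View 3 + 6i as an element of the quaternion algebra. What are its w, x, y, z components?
3 + 6i + 0j + 0k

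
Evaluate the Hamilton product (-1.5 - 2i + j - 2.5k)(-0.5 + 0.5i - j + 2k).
7.75 - 0.25i + 3.75j - 0.25k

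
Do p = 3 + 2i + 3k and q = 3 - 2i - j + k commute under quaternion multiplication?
No: pq = 10 + 3i - 11j + 10k ≠ 10 - 3i + 5j + 14k = qp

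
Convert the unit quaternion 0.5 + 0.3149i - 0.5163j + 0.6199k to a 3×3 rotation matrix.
[[-0.3017, -0.9451, -0.1259], [0.2947, 0.0331, -0.955], [0.9067, -0.3252, 0.2685]]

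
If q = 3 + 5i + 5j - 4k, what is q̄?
3 - 5i - 5j + 4k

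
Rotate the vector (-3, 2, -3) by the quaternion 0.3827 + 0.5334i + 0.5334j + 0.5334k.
(-2.196, -3.69, 1.886)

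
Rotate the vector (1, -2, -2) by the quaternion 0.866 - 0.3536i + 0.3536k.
(2.475, -1.612, -0.525)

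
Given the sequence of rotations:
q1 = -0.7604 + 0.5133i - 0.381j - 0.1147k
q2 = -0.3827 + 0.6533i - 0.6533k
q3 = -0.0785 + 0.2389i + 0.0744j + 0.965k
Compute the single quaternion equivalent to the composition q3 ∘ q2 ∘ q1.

q2 · q1 = -0.1193 - 0.9421i - 0.1146j + 0.2918k
q3 · q2 · q1 = -0.0386 + 0.1778i - 0.9787j - 0.0953k
-0.0386 + 0.1778i - 0.9787j - 0.0953k


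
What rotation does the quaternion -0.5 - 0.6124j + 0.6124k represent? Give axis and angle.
axis = (0, -√2/2, √2/2), θ = 4π/3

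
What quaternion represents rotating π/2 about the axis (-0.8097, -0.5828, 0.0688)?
0.7071 - 0.5725i - 0.4121j + 0.0486k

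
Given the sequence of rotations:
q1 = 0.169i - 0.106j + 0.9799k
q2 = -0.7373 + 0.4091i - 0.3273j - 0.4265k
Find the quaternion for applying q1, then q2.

q2 · q1 = 0.3141 - 0.4905i - 0.3948j - 0.7105k
0.3141 - 0.4905i - 0.3948j - 0.7105k


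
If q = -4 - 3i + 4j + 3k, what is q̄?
-4 + 3i - 4j - 3k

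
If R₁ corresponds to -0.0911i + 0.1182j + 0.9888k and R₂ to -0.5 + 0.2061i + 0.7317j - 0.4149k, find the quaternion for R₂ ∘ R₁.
0.3425 + 0.8181i - 0.2251j - 0.4034k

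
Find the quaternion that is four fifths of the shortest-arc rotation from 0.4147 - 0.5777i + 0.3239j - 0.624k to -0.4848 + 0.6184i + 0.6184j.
0.5324 - 0.6916i - 0.4612j - 0.1595k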